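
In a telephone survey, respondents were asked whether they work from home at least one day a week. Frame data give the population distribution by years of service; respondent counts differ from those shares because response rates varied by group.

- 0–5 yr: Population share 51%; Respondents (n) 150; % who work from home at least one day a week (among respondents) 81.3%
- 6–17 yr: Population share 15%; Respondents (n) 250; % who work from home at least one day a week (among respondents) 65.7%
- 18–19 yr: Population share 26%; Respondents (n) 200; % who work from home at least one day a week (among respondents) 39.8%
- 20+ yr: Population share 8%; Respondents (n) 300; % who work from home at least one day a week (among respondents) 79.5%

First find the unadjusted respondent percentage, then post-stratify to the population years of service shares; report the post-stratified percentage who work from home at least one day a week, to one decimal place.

68.0%

Unadjusted (pooled respondent) estimate weights by respondent counts:
  (150/900)×81.3 + (250/900)×65.7 + (200/900)×39.8 + (300/900)×79.5 = 67.1444%
Post-stratifying to population shares instead:
  0.51×81.3 + 0.15×65.7 + 0.26×39.8 + 0.08×79.5 = 68.026%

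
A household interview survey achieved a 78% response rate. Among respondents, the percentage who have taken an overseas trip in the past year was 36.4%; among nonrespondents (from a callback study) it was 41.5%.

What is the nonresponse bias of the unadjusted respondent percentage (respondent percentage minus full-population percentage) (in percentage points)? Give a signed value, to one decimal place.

Nonresponse fraction = 1 − 0.78 = 0.22.
Bias = (nonresponse fraction) × (respondent percentage − nonrespondent percentage)
     = 0.22 × (36.4 − 41.5) = 0.22 × -5.1 = -1.122.

-1.1 percentage points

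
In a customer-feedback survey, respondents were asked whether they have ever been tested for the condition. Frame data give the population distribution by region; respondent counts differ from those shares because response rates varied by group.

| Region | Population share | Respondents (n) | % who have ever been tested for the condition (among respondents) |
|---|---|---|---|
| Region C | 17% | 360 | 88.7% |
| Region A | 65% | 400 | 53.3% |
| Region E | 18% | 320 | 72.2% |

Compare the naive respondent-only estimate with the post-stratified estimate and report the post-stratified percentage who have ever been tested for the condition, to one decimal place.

62.7%

Without adjustment, the pooled respondent share is:
  (360/1080)×88.7 + (400/1080)×53.3 + (320/1080)×72.2 = 70.7%
Reweighting by population region shares:
  0.17×88.7 + 0.65×53.3 + 0.18×72.2 = 62.72%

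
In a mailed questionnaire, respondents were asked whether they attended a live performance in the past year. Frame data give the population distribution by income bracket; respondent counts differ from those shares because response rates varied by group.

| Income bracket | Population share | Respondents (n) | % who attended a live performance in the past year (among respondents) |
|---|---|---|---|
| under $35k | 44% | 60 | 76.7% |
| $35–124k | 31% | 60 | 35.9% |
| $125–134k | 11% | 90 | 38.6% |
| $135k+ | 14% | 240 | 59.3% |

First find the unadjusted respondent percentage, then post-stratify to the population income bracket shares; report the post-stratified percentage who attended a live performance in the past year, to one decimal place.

57.4%

Unadjusted (pooled respondent) estimate weights by respondent counts:
  (60/450)×76.7 + (60/450)×35.9 + (90/450)×38.6 + (240/450)×59.3 = 54.36%
Post-stratifying to population shares instead:
  0.44×76.7 + 0.31×35.9 + 0.11×38.6 + 0.14×59.3 = 57.425%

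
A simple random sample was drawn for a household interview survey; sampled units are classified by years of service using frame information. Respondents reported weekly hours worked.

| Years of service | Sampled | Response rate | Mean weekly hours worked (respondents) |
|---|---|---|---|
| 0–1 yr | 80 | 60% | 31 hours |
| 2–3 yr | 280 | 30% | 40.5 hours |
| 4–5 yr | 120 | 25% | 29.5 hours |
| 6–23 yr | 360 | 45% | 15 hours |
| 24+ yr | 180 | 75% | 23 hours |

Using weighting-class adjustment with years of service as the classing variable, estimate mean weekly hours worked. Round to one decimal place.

26.4

With weight = n_sampled/n_responded per class, the weighted class total is n_sampled:
  0–1 yr: 80 × 31 = 2480
  2–3 yr: 280 × 40.5 = 11,340
  4–5 yr: 120 × 29.5 = 3540
  6–23 yr: 360 × 15 = 5400
  24+ yr: 180 × 23 = 4140
Adjusted estimate = 26,900 / 1,020 = 26.3725 → 26.4.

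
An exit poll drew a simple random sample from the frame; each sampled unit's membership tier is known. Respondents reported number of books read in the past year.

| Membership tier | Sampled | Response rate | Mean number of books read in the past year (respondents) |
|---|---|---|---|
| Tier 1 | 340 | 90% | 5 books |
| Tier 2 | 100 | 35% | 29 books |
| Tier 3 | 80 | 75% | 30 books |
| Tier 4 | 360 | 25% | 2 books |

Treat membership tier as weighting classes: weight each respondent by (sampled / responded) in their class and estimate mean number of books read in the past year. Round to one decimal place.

Each respondent's weight = sampled/responded in their class; summing within a class gives n_sampled, so:
  Tier 1: 340 × 5 = 1700
  Tier 2: 100 × 29 = 2900
  Tier 3: 80 × 30 = 2400
  Tier 4: 360 × 2 = 720
Adjusted estimate = 7720 / 880 = 8.77273 → 8.8.

8.8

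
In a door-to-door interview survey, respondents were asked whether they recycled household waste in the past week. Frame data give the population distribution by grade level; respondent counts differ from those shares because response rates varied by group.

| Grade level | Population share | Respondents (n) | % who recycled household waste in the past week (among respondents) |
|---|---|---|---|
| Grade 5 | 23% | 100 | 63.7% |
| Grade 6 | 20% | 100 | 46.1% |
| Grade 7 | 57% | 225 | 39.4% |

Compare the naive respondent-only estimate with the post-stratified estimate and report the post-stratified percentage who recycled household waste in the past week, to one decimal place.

46.3%

Without adjustment, the pooled respondent share is:
  (100/425)×63.7 + (100/425)×46.1 + (225/425)×39.4 = 46.6941%
Post-stratified estimate weights by population shares:
  0.23×63.7 + 0.2×46.1 + 0.57×39.4 = 46.329%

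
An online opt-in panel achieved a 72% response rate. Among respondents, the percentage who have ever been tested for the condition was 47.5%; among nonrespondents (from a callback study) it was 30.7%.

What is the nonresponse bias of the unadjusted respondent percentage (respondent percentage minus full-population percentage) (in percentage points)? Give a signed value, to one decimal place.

+4.7 percentage points

Nonresponse fraction = 1 − 0.72 = 0.28.
Bias = (nonresponse fraction) × (respondent percentage − nonrespondent percentage)
     = 0.28 × (47.5 − 30.7) = 0.28 × 16.8 = 4.704.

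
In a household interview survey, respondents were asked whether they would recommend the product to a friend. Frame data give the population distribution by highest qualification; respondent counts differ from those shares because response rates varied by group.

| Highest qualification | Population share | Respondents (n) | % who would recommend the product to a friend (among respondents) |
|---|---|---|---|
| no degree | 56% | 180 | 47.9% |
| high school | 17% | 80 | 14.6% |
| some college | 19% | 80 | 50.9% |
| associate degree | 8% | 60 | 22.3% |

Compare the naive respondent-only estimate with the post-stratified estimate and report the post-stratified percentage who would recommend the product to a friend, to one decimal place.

40.8%

Without adjustment, the pooled respondent share is:
  (180/400)×47.9 + (80/400)×14.6 + (80/400)×50.9 + (60/400)×22.3 = 38%
Reweighting by population highest qualification shares:
  0.56×47.9 + 0.17×14.6 + 0.19×50.9 + 0.08×22.3 = 40.761%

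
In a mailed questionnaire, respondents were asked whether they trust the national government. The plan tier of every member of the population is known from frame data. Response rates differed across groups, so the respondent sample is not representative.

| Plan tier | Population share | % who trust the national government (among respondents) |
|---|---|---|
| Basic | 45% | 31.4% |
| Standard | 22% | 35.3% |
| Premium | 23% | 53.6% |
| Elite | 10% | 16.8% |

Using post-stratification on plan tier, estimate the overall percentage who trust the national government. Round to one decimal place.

Post-stratification weights by population share, not respondent share:
  Basic: 0.45 × 31.4 = 14.13
  Standard: 0.22 × 35.3 = 7.766
  Premium: 0.23 × 53.6 = 12.328
  Elite: 0.1 × 16.8 = 1.68
Post-stratified estimate = 35.904 → 35.9%.

35.9%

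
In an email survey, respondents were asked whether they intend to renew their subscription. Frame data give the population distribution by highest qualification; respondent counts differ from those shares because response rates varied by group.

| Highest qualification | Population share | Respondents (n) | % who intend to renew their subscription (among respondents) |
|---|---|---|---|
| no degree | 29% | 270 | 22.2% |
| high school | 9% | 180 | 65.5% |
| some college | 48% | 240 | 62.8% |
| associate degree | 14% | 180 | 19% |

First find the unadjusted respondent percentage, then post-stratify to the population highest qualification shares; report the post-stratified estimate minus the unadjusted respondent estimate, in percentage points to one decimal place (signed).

+3.4 percentage points

Naive respondent-only estimate (weights = respondent counts):
  (270/870)×22.2 + (180/870)×65.5 + (240/870)×62.8 + (180/870)×19 = 41.6966%
Reweighting by population highest qualification shares:
  0.29×22.2 + 0.09×65.5 + 0.48×62.8 + 0.14×19 = 45.137%
Difference = 45.137 − 41.6966 = 3.4404 pp.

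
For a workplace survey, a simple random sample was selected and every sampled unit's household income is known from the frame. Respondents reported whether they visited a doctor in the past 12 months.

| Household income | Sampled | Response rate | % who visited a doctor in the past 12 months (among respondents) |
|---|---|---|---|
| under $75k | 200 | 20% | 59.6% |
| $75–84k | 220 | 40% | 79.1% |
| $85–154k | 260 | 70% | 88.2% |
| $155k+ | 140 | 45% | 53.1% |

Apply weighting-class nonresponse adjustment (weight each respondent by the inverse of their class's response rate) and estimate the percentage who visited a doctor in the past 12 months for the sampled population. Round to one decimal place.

Each respondent's weight = sampled/responded in their class; summing within a class gives n_sampled, so:
  under $75k: 200 × 59.6 = 11,920
  $75–84k: 220 × 79.1 = 17,402
  $85–154k: 260 × 88.2 = 22,932
  $155k+: 140 × 53.1 = 7434
Adjusted estimate = 59,688 / 820 = 72.7902 → 72.8%.

72.8%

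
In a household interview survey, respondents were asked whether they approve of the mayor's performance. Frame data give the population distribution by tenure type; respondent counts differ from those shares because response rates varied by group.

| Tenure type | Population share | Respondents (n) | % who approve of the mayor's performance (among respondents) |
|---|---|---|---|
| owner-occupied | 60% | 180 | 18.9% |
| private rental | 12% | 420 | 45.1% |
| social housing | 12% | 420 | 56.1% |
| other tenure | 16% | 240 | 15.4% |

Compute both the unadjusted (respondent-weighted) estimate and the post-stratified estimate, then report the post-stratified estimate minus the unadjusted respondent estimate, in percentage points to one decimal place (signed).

-13.4 percentage points

Unadjusted (pooled respondent) estimate weights by respondent counts:
  (180/1260)×18.9 + (420/1260)×45.1 + (420/1260)×56.1 + (240/1260)×15.4 = 39.3667%
Reweighting by population tenure type shares:
  0.6×18.9 + 0.12×45.1 + 0.12×56.1 + 0.16×15.4 = 25.948%
Difference = 25.948 − 39.3667 = -13.4187 pp.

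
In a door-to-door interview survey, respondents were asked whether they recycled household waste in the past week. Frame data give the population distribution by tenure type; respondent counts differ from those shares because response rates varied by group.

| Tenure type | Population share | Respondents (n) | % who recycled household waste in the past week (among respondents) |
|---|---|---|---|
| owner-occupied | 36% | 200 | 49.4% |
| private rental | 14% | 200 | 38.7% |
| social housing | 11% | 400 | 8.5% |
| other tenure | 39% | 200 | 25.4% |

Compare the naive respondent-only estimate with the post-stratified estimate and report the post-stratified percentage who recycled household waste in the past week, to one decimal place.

34.0%

Naive respondent-only estimate (weights = respondent counts):
  (200/1000)×49.4 + (200/1000)×38.7 + (400/1000)×8.5 + (200/1000)×25.4 = 26.1%
Post-stratifying to population shares instead:
  0.36×49.4 + 0.14×38.7 + 0.11×8.5 + 0.39×25.4 = 34.043%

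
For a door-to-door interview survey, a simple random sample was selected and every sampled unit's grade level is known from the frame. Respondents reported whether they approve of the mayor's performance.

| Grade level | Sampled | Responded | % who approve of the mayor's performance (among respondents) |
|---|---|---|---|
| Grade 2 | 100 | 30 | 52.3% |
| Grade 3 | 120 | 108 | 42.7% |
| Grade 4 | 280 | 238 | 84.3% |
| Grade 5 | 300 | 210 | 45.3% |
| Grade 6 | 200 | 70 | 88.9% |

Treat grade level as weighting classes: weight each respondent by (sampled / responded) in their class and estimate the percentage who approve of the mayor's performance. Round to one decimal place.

Class response rates: Grade 2 30/100 = 30%, Grade 3 108/120 = 90%, Grade 4 238/280 = 85%, Grade 5 210/300 = 70%, Grade 6 70/200 = 35%.
Inverse-response-rate weighting restores each class to its sampled count, so class totals weight by n_sampled:
  Grade 2: 100 × 52.3 = 5230
  Grade 3: 120 × 42.7 = 5124
  Grade 4: 280 × 84.3 = 23,604
  Grade 5: 300 × 45.3 = 13,590
  Grade 6: 200 × 88.9 = 17,780
Adjusted estimate = 65,328 / 1,000 = 65.328 → 65.3%.

65.3%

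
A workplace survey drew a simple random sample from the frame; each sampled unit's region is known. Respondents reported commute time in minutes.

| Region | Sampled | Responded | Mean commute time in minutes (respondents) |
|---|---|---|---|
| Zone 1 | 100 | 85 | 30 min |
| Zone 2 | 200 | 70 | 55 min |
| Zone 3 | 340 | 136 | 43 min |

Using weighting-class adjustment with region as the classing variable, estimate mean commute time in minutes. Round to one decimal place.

44.7

Response rates by class: Zone 1 85/100 = 85%, Zone 2 70/200 = 35%, Zone 3 136/340 = 40%.
With weight = n_sampled/n_responded per class, the weighted class total is n_sampled:
  Zone 1: 100 × 30 = 3000
  Zone 2: 200 × 55 = 11,000
  Zone 3: 340 × 43 = 14,620
Adjusted estimate = 28,620 / 640 = 44.7188 → 44.7.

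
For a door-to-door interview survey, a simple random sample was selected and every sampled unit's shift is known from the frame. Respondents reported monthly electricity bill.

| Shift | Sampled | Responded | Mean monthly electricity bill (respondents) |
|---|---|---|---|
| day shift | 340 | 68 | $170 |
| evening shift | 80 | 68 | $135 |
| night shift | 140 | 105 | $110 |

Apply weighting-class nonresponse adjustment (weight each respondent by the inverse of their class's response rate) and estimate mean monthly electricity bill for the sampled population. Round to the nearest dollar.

Response rates by class: day shift 68/340 = 20%, evening shift 68/80 = 85%, night shift 105/140 = 75%.
Inverse-response-rate weighting restores each class to its sampled count, so class totals weight by n_sampled:
  day shift: 340 × 170 = 57,800
  evening shift: 80 × 135 = 10,800
  night shift: 140 × 110 = 15,400
Adjusted estimate = 84,000 / 560 = 150 → $150.

$150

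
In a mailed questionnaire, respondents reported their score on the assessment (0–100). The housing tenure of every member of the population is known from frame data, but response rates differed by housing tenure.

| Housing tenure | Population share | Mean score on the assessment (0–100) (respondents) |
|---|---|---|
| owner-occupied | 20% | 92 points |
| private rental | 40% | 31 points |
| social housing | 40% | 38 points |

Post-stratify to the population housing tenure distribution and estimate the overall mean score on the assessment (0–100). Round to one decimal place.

46.0

Each cell contributes population-share × respondent value:
  owner-occupied: 0.2 × 92 = 18.4
  private rental: 0.4 × 31 = 12.4
  social housing: 0.4 × 38 = 15.2
Post-stratified estimate = 46 → 46.0.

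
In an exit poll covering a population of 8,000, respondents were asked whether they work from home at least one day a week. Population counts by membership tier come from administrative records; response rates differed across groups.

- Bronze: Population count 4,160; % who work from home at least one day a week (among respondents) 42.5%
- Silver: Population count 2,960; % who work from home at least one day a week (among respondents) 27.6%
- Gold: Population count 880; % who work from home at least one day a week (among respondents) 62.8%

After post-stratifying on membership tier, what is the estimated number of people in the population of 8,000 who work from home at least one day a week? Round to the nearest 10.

3,140

Apply each group's respondent rate to its population count:
  Bronze: 4,160 × 42.5% = 1768
  Silver: 2,960 × 27.6% = 816.96
  Gold: 880 × 62.8% = 552.64
Estimated total = 3137.6 → 3,140.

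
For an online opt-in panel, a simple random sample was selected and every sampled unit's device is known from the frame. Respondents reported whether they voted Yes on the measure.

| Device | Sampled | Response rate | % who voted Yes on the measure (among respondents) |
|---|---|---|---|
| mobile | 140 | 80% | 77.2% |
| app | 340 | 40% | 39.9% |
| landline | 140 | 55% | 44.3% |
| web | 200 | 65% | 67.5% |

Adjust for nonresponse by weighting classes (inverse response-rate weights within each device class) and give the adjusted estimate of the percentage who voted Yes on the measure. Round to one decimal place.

53.8%

Each respondent's weight = sampled/responded in their class; summing within a class gives n_sampled, so:
  mobile: 140 × 77.2 = 10,808
  app: 340 × 39.9 = 13,566
  landline: 140 × 44.3 = 6202
  web: 200 × 67.5 = 13,500
Adjusted estimate = 44,076 / 820 = 53.7512 → 53.8%.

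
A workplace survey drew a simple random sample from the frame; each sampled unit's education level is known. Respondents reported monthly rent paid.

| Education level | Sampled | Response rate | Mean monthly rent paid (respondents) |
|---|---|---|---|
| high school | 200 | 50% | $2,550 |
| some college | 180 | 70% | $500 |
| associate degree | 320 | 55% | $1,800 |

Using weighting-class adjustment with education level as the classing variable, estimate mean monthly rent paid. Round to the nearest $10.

Weighting each respondent by the inverse class response rate inflates each class back to its sampled size, so the class weight is n_sampled:
  high school: 200 × 2550 = 510,000
  some college: 180 × 500 = 90,000
  associate degree: 320 × 1800 = 576,000
Adjusted estimate = 1,176,000 / 700 = 1680 → $1,680.

$1,680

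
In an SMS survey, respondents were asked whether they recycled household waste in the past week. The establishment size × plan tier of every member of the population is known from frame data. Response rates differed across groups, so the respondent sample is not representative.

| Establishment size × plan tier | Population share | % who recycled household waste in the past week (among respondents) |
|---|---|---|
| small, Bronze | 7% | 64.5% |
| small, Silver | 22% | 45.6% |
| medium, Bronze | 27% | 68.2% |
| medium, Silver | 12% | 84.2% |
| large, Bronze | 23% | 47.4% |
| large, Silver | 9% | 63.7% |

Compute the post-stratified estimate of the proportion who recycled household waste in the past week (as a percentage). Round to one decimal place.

59.7%

Post-stratification weights by population share, not respondent share:
  small, Bronze: 0.07 × 64.5 = 4.515
  small, Silver: 0.22 × 45.6 = 10.032
  medium, Bronze: 0.27 × 68.2 = 18.414
  medium, Silver: 0.12 × 84.2 = 10.104
  large, Bronze: 0.23 × 47.4 = 10.902
  large, Silver: 0.09 × 63.7 = 5.733
Post-stratified estimate = 59.7 → 59.7%.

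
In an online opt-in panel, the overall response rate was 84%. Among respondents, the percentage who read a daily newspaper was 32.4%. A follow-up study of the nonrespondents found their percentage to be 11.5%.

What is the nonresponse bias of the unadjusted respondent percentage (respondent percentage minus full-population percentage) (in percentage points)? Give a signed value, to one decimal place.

+3.3 percentage points

Nonresponse fraction = 1 − 0.84 = 0.16.
Bias = (nonresponse fraction) × (respondent percentage − nonrespondent percentage)
     = 0.16 × (32.4 − 11.5) = 0.16 × 20.9 = 3.344.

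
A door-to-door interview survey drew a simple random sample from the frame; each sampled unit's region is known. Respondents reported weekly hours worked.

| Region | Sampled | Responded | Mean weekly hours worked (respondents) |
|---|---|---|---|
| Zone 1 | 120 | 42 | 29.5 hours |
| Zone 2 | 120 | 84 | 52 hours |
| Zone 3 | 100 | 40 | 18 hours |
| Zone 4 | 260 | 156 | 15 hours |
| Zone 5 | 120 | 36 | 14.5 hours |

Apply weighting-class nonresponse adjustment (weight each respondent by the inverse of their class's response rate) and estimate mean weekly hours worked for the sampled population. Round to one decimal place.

23.9

Response rates by class: Zone 1 42/120 = 35%, Zone 2 84/120 = 70%, Zone 3 40/100 = 40%, Zone 4 156/260 = 60%, Zone 5 36/120 = 30%.
Inverse-response-rate weighting restores each class to its sampled count, so class totals weight by n_sampled:
  Zone 1: 120 × 29.5 = 3540
  Zone 2: 120 × 52 = 6240
  Zone 3: 100 × 18 = 1800
  Zone 4: 260 × 15 = 3900
  Zone 5: 120 × 14.5 = 1740
Adjusted estimate = 17,220 / 720 = 23.9167 → 23.9.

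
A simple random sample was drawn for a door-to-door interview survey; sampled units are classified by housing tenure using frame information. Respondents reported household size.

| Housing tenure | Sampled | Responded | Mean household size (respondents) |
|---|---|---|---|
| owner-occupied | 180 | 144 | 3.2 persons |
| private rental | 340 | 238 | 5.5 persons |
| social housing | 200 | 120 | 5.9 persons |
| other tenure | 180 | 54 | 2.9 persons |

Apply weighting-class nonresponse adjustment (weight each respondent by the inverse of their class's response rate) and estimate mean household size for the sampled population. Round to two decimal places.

4.61

Class response rates: owner-occupied 144/180 = 80%, private rental 238/340 = 70%, social housing 120/200 = 60%, other tenure 54/180 = 30%.
Inverse-response-rate weighting restores each class to its sampled count, so class totals weight by n_sampled:
  owner-occupied: 180 × 3.2 = 576
  private rental: 340 × 5.5 = 1870
  social housing: 200 × 5.9 = 1180
  other tenure: 180 × 2.9 = 522
Adjusted estimate = 4148 / 900 = 4.60889 → 4.61.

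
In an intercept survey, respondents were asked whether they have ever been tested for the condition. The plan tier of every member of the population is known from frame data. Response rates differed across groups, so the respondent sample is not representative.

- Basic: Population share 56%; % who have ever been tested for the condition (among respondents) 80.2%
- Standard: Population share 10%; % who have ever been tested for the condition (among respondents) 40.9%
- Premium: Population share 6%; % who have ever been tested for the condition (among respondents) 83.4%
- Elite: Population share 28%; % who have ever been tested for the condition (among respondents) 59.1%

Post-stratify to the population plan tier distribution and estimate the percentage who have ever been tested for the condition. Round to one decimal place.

70.6%

Post-stratification weights by population share, not respondent share:
  Basic: 0.56 × 80.2 = 44.912
  Standard: 0.1 × 40.9 = 4.09
  Premium: 0.06 × 83.4 = 5.004
  Elite: 0.28 × 59.1 = 16.548
Post-stratified estimate = 70.554 → 70.6%.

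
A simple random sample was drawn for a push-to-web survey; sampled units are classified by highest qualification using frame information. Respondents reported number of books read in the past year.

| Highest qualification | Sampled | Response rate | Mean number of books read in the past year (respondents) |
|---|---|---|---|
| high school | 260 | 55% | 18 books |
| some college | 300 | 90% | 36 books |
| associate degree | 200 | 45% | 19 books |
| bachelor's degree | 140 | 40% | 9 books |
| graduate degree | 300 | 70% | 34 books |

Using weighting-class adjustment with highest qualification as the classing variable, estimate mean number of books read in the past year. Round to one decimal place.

Inverse-response-rate weighting restores each class to its sampled count, so class totals weight by n_sampled:
  high school: 260 × 18 = 4680
  some college: 300 × 36 = 10,800
  associate degree: 200 × 19 = 3800
  bachelor's degree: 140 × 9 = 1260
  graduate degree: 300 × 34 = 10,200
Adjusted estimate = 30,740 / 1,200 = 25.6167 → 25.6.

25.6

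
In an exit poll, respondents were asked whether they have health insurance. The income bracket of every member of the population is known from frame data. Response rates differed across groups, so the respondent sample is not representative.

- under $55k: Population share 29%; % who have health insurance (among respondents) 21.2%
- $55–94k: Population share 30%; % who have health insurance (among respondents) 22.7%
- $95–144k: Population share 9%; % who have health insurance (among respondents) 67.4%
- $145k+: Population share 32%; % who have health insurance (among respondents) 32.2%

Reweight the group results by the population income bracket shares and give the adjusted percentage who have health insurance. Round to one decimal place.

Reweight to the known income bracket distribution:
  under $55k: 0.29 × 21.2 = 6.148
  $55–94k: 0.3 × 22.7 = 6.81
  $95–144k: 0.09 × 67.4 = 6.066
  $145k+: 0.32 × 32.2 = 10.304
Post-stratified estimate = 29.328 → 29.3%.

29.3%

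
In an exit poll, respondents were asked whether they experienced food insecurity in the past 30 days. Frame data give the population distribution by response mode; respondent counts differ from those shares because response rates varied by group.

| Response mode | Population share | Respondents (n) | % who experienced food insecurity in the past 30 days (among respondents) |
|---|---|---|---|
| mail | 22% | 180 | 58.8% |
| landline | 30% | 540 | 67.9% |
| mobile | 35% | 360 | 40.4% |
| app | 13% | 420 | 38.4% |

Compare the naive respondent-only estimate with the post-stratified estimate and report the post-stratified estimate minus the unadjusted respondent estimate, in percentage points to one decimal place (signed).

Unadjusted (pooled respondent) estimate weights by respondent counts:
  (180/1500)×58.8 + (540/1500)×67.9 + (360/1500)×40.4 + (420/1500)×38.4 = 51.948%
Reweighting by population response mode shares:
  0.22×58.8 + 0.3×67.9 + 0.35×40.4 + 0.13×38.4 = 52.438%
Difference = 52.438 − 51.948 = 0.49 pp.

+0.5 percentage points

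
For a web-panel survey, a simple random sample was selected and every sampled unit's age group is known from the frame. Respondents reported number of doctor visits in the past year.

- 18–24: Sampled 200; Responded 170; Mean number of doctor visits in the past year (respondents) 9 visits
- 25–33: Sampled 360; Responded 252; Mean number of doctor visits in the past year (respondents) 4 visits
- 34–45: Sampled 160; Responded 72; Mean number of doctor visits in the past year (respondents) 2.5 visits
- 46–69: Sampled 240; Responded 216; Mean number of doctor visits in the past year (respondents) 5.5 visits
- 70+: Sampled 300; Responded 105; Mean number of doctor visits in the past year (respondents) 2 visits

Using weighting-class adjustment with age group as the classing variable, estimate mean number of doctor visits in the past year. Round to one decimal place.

Class response rates: 18–24 170/200 = 85%, 25–33 252/360 = 70%, 34–45 72/160 = 45%, 46–69 216/240 = 90%, 70+ 105/300 = 35%.
With weight = n_sampled/n_responded per class, the weighted class total is n_sampled:
  18–24: 200 × 9 = 1800
  25–33: 360 × 4 = 1440
  34–45: 160 × 2.5 = 400
  46–69: 240 × 5.5 = 1320
  70+: 300 × 2 = 600
Adjusted estimate = 5560 / 1,260 = 4.4127 → 4.4.

4.4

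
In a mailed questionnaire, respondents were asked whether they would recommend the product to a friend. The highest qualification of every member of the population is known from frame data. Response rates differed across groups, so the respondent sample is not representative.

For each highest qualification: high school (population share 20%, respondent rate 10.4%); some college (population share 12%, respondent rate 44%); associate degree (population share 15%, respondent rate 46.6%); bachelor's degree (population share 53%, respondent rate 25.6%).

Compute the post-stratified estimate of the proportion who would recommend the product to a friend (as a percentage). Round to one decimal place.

27.9%

Each cell contributes population-share × respondent value:
  high school: 0.2 × 10.4 = 2.08
  some college: 0.12 × 44 = 5.28
  associate degree: 0.15 × 46.6 = 6.99
  bachelor's degree: 0.53 × 25.6 = 13.568
Post-stratified estimate = 27.918 → 27.9%.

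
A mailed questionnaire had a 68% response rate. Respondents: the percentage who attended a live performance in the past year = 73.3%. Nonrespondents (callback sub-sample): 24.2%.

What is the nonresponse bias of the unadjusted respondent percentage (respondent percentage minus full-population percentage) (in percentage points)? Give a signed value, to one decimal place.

+15.7 percentage points

Nonresponse fraction = 1 − 0.68 = 0.32.
Bias = (nonresponse fraction) × (respondent percentage − nonrespondent percentage)
     = 0.32 × (73.3 − 24.2) = 0.32 × 49.1 = 15.712.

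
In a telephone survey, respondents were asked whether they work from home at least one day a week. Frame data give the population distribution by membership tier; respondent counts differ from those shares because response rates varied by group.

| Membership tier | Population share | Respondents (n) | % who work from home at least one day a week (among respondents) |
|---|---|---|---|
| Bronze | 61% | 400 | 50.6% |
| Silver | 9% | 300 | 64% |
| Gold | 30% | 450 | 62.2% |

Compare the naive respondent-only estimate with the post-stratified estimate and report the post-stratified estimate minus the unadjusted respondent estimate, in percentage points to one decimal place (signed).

Naive respondent-only estimate (weights = respondent counts):
  (400/1150)×50.6 + (300/1150)×64 + (450/1150)×62.2 = 58.6348%
Reweighting by population membership tier shares:
  0.61×50.6 + 0.09×64 + 0.3×62.2 = 55.286%
Difference = 55.286 − 58.6348 = -3.3488 pp.

-3.3 percentage points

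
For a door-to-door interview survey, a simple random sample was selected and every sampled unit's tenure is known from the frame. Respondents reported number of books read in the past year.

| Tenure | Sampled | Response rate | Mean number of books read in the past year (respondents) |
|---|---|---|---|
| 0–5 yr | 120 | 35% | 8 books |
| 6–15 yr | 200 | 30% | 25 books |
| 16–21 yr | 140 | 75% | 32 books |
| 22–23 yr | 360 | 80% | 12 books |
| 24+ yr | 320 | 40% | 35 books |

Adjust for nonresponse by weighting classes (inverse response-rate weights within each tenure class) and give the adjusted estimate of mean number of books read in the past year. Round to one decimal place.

Inverse-response-rate weighting restores each class to its sampled count, so class totals weight by n_sampled:
  0–5 yr: 120 × 8 = 960
  6–15 yr: 200 × 25 = 5000
  16–21 yr: 140 × 32 = 4480
  22–23 yr: 360 × 12 = 4320
  24+ yr: 320 × 35 = 11,200
Adjusted estimate = 25,960 / 1,140 = 22.7719 → 22.8.

22.8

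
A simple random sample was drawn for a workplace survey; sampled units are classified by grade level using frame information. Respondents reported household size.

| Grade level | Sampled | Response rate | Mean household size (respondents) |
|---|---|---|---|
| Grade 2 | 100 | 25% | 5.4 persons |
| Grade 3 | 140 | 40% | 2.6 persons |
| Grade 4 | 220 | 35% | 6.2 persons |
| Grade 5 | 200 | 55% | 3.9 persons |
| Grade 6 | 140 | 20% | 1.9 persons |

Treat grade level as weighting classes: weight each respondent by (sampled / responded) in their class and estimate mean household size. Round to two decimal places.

4.14

Weighting each respondent by the inverse class response rate inflates each class back to its sampled size, so the class weight is n_sampled:
  Grade 2: 100 × 5.4 = 540
  Grade 3: 140 × 2.6 = 364
  Grade 4: 220 × 6.2 = 1364
  Grade 5: 200 × 3.9 = 780
  Grade 6: 140 × 1.9 = 266
Adjusted estimate = 3314 / 800 = 4.1425 → 4.14.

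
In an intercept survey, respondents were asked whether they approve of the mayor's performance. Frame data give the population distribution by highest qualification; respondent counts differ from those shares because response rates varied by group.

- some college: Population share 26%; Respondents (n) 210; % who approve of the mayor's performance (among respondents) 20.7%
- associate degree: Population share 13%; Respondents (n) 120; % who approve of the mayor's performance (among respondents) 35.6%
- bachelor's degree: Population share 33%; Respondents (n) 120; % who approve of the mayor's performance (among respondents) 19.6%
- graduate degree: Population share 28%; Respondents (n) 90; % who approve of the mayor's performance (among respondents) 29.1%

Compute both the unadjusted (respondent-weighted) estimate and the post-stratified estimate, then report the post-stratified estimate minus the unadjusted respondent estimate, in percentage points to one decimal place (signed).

Naive respondent-only estimate (weights = respondent counts):
  (210/540)×20.7 + (120/540)×35.6 + (120/540)×19.6 + (90/540)×29.1 = 25.1667%
Post-stratified estimate weights by population shares:
  0.26×20.7 + 0.13×35.6 + 0.33×19.6 + 0.28×29.1 = 24.626%
Difference = 24.626 − 25.1667 = -0.5407 pp.

-0.5 percentage points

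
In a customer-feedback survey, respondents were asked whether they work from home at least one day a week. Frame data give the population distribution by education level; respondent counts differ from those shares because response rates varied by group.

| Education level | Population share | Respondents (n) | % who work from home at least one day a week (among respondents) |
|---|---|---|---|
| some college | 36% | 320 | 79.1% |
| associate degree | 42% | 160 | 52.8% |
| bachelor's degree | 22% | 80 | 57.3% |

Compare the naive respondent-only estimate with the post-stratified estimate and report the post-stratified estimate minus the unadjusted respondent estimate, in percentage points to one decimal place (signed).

-5.2 percentage points

Unadjusted (pooled respondent) estimate weights by respondent counts:
  (320/560)×79.1 + (160/560)×52.8 + (80/560)×57.3 = 68.4714%
Post-stratifying to population shares instead:
  0.36×79.1 + 0.42×52.8 + 0.22×57.3 = 63.258%
Difference = 63.258 − 68.4714 = -5.2134 pp.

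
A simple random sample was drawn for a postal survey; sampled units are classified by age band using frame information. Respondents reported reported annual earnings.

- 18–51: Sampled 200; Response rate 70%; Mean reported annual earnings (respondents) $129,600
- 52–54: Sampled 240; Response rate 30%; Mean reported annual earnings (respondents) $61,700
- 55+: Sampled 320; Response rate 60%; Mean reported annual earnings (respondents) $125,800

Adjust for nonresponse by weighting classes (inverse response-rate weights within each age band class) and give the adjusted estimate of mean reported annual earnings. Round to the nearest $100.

Each respondent's weight = sampled/responded in their class; summing within a class gives n_sampled, so:
  18–51: 200 × 129,600 = 25,920,000
  52–54: 240 × 61,700 = 14,808,000
  55+: 320 × 125,800 = 40,256,000
Adjusted estimate = 80,984,000 / 760 = 106558 → $106,600.

$106,600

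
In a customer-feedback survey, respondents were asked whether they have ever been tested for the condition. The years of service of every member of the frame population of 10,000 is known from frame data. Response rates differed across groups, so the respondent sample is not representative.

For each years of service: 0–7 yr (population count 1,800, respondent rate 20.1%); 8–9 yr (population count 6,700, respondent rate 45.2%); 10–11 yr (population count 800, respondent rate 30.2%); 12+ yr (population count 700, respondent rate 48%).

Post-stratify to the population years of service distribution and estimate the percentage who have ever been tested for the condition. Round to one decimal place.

39.7%

Post-stratification weights by population share, not respondent share:
  0–7 yr: (1,800/10,000) × 20.1 = 3.618
  8–9 yr: (6,700/10,000) × 45.2 = 30.284
  10–11 yr: (800/10,000) × 30.2 = 2.416
  12+ yr: (700/10,000) × 48 = 3.36
Post-stratified estimate = 39.678 → 39.7%.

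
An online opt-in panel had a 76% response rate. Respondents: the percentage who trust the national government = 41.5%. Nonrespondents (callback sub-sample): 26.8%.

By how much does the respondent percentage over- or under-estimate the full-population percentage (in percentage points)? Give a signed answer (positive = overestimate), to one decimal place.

Nonresponse fraction = 1 − 0.76 = 0.24.
Bias = (nonresponse fraction) × (respondent percentage − nonrespondent percentage)
     = 0.24 × (41.5 − 26.8) = 0.24 × 14.7 = 3.528.

+3.5 percentage points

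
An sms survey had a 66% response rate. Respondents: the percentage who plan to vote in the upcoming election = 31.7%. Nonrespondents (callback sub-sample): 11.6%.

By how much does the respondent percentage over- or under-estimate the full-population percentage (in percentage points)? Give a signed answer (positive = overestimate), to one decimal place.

+6.8 percentage points

Nonresponse fraction = 1 − 0.66 = 0.34.
Bias = (nonresponse fraction) × (respondent percentage − nonrespondent percentage)
     = 0.34 × (31.7 − 11.6) = 0.34 × 20.1 = 6.834.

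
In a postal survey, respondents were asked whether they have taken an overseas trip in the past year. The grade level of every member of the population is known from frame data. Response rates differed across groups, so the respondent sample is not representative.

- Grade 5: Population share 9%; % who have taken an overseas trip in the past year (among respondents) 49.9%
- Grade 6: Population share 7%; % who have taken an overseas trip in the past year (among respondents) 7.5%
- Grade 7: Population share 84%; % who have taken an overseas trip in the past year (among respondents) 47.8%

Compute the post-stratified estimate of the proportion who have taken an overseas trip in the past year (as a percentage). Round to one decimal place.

45.2%

Post-stratification weights by population share, not respondent share:
  Grade 5: 0.09 × 49.9 = 4.491
  Grade 6: 0.07 × 7.5 = 0.525
  Grade 7: 0.84 × 47.8 = 40.152
Post-stratified estimate = 45.168 → 45.2%.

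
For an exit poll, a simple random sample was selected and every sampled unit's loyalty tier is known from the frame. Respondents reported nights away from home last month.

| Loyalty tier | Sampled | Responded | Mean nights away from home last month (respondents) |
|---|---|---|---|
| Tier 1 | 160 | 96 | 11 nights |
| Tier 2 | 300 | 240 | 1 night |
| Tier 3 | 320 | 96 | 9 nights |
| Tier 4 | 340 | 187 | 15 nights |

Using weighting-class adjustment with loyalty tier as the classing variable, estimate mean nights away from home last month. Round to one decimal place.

9.0

Class response rates: Tier 1 96/160 = 60%, Tier 2 240/300 = 80%, Tier 3 96/320 = 30%, Tier 4 187/340 = 55%.
Inverse-response-rate weighting restores each class to its sampled count, so class totals weight by n_sampled:
  Tier 1: 160 × 11 = 1760
  Tier 2: 300 × 1 = 300
  Tier 3: 320 × 9 = 2880
  Tier 4: 340 × 15 = 5100
Adjusted estimate = 10,040 / 1,120 = 8.96429 → 9.0.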